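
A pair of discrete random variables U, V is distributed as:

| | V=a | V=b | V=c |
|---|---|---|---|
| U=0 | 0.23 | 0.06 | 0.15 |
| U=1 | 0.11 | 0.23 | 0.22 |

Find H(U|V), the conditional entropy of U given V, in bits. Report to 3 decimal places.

Marginals: p(U) = (0.4400, 0.5600), p(V) = (0.3400, 0.2900, 0.3700).
H(U|V) = Σ p(V) · H(U|V=·).
  V=a: p=0.3400, H(U|V=a) = 0.9082
  V=b: p=0.2900, H(U|V=b) = 0.7355
  V=c: p=0.3700, H(U|V=c) = 0.9740
Weighted sum = 0.882 bits.

0.882 bits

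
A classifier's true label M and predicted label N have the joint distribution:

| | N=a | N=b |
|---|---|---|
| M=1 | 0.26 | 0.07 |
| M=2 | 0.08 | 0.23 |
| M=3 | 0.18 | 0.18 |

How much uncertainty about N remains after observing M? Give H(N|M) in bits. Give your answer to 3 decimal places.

Marginals: p(M) = (0.3300, 0.3100, 0.3600), p(N) = (0.5200, 0.4800).
H(N|M) = Σ p(M) · H(N|M=·).
  M=1: p=0.3300, H(N|M=1) = 0.7455
  M=2: p=0.3100, H(N|M=2) = 0.8238
  M=3: p=0.3600, H(N|M=3) = 1.0000
Weighted sum = 0.861 bits.

0.861 bits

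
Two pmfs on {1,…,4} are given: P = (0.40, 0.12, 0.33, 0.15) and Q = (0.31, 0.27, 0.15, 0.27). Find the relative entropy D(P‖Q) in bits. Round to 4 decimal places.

D(P‖Q) = Σ p·log₂(p/q).
  0.40·log₂(0.40/0.31) = 0.14709
  0.12·log₂(0.12/0.27) = -0.14039
  0.33·log₂(0.33/0.15) = 0.37538
  0.15·log₂(0.15/0.27) = -0.12720
D(P‖Q) = 0.2549 bits.

0.2549 bits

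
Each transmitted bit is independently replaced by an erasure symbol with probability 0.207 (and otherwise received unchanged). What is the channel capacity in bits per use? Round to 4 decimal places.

0.7930 bits

Binary erasure channel: capacity C = 1 − ε.
C = 1 − 0.207 = 0.7930 bits per channel use.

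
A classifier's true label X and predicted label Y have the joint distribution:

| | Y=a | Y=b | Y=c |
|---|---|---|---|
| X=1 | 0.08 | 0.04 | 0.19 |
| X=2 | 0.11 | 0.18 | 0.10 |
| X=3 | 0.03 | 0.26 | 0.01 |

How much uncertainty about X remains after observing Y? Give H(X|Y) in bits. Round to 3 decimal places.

1.274 bits

Chain rule: H(X|Y) = H(X,Y) − H(Y).
Marginals: p(X) = (0.3100, 0.3900, 0.3000), p(Y) = (0.2200, 0.4800, 0.3000).
H(X,Y) = 2.7838 bits; H(Y) = 1.5099 bits.
H(X|Y) = 2.7838 − 1.5099 = 1.274 bits.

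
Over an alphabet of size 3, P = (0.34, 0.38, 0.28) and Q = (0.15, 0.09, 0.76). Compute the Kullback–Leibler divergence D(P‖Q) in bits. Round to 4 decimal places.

D(P‖Q) = Σ p·log₂(p/q).
  0.34·log₂(0.34/0.15) = 0.40139
  0.38·log₂(0.38/0.09) = 0.78964
  0.28·log₂(0.28/0.76) = -0.40336
D(P‖Q) = 0.7877 bits.

0.7877 bits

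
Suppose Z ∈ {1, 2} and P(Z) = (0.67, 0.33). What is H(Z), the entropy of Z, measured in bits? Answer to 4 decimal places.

H(Z) = −Σ p·log₂ p.
  −(0.67)·log₂(0.67) = 0.38710
  −(0.33)·log₂(0.33) = 0.52782
Sum: 0.38710 + 0.52782 = 0.9149 bits.

0.9149 bits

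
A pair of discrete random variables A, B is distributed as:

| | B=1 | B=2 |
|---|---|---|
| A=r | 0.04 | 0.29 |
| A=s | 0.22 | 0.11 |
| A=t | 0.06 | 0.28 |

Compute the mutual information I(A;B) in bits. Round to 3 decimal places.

0.197 bits

Marginals: p(A) = (0.3300, 0.3300, 0.3400), p(B) = (0.3200, 0.6800).
I(A;B) = H(A) + H(B) − H(A,B).
H(A) = 1.5848, H(B) = 0.9044, H(A,B) = 2.2923.
I(A;B) = 1.5848 + 0.9044 − 2.2923 = 0.197 bits.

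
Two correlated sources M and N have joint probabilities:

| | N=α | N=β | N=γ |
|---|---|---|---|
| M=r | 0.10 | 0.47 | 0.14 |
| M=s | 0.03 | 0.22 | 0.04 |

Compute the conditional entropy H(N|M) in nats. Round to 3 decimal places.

0.825 nats

Chain rule: H(N|M) = H(M,N) − H(M).
Marginals: p(M) = (0.7100, 0.2900), p(N) = (0.1300, 0.6900, 0.1800).
H(M,N) = 1.4274 nats; H(M) = 0.6022 nats.
H(N|M) = 1.4274 − 0.6022 = 0.825 nats.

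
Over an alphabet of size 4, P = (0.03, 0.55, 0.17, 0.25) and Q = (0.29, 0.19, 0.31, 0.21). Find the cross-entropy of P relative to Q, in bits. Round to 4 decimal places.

H(P,Q) = −Σ p·log₂ q.
  −0.03·log₂(0.29) = 0.05358
  −0.55·log₂(0.19) = 1.31776
  −0.17·log₂(0.31) = 0.28724
  −0.25·log₂(0.21) = 0.56288
H(P,Q) = 2.2215 bits.

2.2215 bits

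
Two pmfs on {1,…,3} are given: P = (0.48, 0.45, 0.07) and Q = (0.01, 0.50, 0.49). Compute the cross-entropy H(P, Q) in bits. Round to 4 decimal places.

3.7111 bits

H(P,Q) = −Σ p·log₂ q.
  −0.48·log₂(0.01) = 3.18905
  −0.45·log₂(0.50) = 0.45000
  −0.07·log₂(0.49) = 0.07204
H(P,Q) = 3.7111 bits.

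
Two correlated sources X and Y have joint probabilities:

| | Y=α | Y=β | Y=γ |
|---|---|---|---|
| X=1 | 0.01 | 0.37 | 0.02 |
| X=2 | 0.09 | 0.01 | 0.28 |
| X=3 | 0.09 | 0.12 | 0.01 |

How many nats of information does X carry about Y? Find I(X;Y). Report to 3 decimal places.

Marginals: p(X) = (0.4000, 0.3800, 0.2200), p(Y) = (0.1900, 0.5000, 0.3100).
I(X;Y) = Σ p(x,y)·ln[p(x,y)/(p(x)p(y))].
  (1,α): 0.01·ln(0.1316) = -0.0203
  (1,β): 0.37·ln(1.8500) = 0.2276
  (1,γ): 0.02·ln(0.1613) = -0.0365
  (2,α): 0.09·ln(1.2465) = 0.0198
  (2,β): 0.01·ln(0.0526) = -0.0294
  (2,γ): 0.28·ln(2.3769) = 0.2424
  (3,α): 0.09·ln(2.1531) = 0.0690
  (3,β): 0.12·ln(1.0909) = 0.0104
  (3,γ): 0.01·ln(0.1466) = -0.0192
Sum = 0.464 nats.

0.464 nats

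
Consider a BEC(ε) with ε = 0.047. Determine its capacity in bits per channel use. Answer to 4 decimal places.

0.9530 bits

Binary erasure channel: capacity C = 1 − ε.
C = 1 − 0.047 = 0.9530 bits per channel use.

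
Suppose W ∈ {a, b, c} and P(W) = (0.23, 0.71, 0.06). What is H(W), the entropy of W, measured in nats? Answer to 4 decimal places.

0.7500 nats

H(W) = −Σ p·ln p.
  −(0.23)·ln(0.23) = 0.33803
  −(0.71)·ln(0.71) = 0.24317
  −(0.06)·ln(0.06) = 0.16880
Sum: 0.33803 + 0.24317 + 0.16880 = 0.7500 nats.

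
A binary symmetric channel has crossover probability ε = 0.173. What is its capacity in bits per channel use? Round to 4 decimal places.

0.3355 bits

Binary symmetric channel: C = 1 − h₂(ε) where h₂ is the binary entropy function.
h₂(0.173) = −0.173·log₂0.173 − 0.827·log₂0.827 = 0.6645.
C = 1 − 0.6645 = 0.3355 bits per channel use.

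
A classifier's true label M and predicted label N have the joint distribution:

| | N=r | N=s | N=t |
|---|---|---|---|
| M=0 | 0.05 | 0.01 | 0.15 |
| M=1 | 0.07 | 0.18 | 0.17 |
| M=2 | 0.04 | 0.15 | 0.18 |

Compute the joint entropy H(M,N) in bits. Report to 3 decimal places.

2.883 bits

H(M,N) = −Σ p(x,y)·log₂ p(x,y) over all 9 cells.
  cell (0,r): −0.05·log₂0.05 = 0.2161
  cell (0,s): −0.01·log₂0.01 = 0.0664
  cell (0,t): −0.15·log₂0.15 = 0.4105
  cell (1,r): −0.07·log₂0.07 = 0.2686
  cell (1,s): −0.18·log₂0.18 = 0.4453
  cell (1,t): −0.17·log₂0.17 = 0.4346
  cell (2,r): −0.04·log₂0.04 = 0.1858
  cell (2,s): −0.15·log₂0.15 = 0.4105
  cell (2,t): −0.18·log₂0.18 = 0.4453
Sum = 2.883 bits.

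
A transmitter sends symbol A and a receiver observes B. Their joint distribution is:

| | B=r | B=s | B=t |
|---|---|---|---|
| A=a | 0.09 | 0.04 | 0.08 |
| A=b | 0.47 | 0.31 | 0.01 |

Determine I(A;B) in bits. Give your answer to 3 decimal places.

0.161 bits

Marginals: p(A) = (0.2100, 0.7900), p(B) = (0.5600, 0.3500, 0.0900).
I(A;B) = Σ p(x,y)·log₂[p(x,y)/(p(x)p(y))].
  (a,r): 0.09·log₂(0.7653) = -0.0347
  (a,s): 0.04·log₂(0.5442) = -0.0351
  (a,t): 0.08·log₂(4.2328) = 0.1665
  (b,r): 0.47·log₂(1.0624) = 0.0410
  (b,s): 0.31·log₂(1.1212) = 0.0511
  (b,t): 0.01·log₂(0.1406) = -0.0283
Sum = 0.161 bits.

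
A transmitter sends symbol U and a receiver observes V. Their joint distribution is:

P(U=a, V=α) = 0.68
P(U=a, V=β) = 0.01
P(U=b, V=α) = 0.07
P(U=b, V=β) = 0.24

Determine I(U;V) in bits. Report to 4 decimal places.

0.4970 bits

Marginals: p(U) = (0.6900, 0.3100), p(V) = (0.7500, 0.2500).
I(U;V) = Σ p(x,y)·log₂[p(x,y)/(p(x)p(y))].
  (a,α): 0.68·log₂(1.3140) = 0.26790
  (a,β): 0.01·log₂(0.0580) = -0.04109
  (b,α): 0.07·log₂(0.3011) = -0.12123
  (b,β): 0.24·log₂(3.0968) = 0.39138
Sum = 0.4970 bits.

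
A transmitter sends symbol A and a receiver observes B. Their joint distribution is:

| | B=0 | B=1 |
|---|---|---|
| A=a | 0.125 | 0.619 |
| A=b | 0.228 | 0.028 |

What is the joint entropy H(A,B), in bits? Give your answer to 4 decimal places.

1.4341 bits

H(A,B) = −Σ p(x,y)·log₂ p(x,y) over all 4 cells.
  cell (a,0): −0.125·log₂0.125 = 0.37500
  cell (a,1): −0.619·log₂0.619 = 0.42834
  cell (b,0): −0.228·log₂0.228 = 0.48630
  cell (b,1): −0.028·log₂0.028 = 0.14444
Sum = 1.4341 bits.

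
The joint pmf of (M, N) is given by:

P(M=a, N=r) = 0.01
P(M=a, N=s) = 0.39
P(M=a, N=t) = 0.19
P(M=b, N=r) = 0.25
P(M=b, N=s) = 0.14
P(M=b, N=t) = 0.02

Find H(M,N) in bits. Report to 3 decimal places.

2.061 bits

H(M,N) = −Σ p(x,y)·log₂ p(x,y) over all 6 cells.
  cell (a,r): −0.01·log₂0.01 = 0.0664
  cell (a,s): −0.39·log₂0.39 = 0.5298
  cell (a,t): −0.19·log₂0.19 = 0.4552
  cell (b,r): −0.25·log₂0.25 = 0.5000
  cell (b,s): −0.14·log₂0.14 = 0.3971
  cell (b,t): −0.02·log₂0.02 = 0.1129
Sum = 2.061 bits.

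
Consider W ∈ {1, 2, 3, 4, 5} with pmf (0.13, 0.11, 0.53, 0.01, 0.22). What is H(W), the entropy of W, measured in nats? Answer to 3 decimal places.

1.224 nats

H(W) = −Σ p·ln p.
  −(0.13)·ln(0.13) = 0.2652
  −(0.11)·ln(0.11) = 0.2428
  −(0.53)·ln(0.53) = 0.3365
  −(0.01)·ln(0.01) = 0.0461
  −(0.22)·ln(0.22) = 0.3331
Sum: 0.2652 + 0.2428 + 0.3365 + 0.0461 + 0.3331 = 1.224 nats.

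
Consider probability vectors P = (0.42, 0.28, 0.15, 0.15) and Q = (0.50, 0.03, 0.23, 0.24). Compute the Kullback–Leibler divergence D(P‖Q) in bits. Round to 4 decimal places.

0.6024 bits

D(P‖Q) = Σ p·log₂(p/q).
  0.42·log₂(0.42/0.50) = -0.10565
  0.28·log₂(0.28/0.03) = 0.90227
  0.15·log₂(0.15/0.23) = -0.09250
  0.15·log₂(0.15/0.24) = -0.10171
D(P‖Q) = 0.6024 bits.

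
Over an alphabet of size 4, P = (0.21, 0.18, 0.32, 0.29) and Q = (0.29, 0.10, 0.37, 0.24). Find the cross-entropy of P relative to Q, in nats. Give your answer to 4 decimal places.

H(P,Q) = −Σ p·ln q.
  −0.21·ln(0.29) = 0.25995
  −0.18·ln(0.10) = 0.41447
  −0.32·ln(0.37) = 0.31816
  −0.29·ln(0.24) = 0.41386
H(P,Q) = 1.4064 nats.

1.4064 nats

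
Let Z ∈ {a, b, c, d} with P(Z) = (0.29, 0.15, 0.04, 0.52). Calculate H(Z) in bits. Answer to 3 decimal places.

H(Z) = −Σ p·log₂ p.
  −(0.29)·log₂(0.29) = 0.5179
  −(0.15)·log₂(0.15) = 0.4105
  −(0.04)·log₂(0.04) = 0.1858
  −(0.52)·log₂(0.52) = 0.4906
Sum: 0.5179 + 0.4105 + 0.1858 + 0.4906 = 1.605 bits.

1.605 bits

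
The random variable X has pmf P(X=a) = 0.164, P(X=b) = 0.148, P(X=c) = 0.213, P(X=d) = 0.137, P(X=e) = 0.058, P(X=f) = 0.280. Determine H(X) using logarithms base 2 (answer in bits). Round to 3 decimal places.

2.456 bits

H(X) = −Σ p·log₂ p.
  −(0.164)·log₂(0.164) = 0.4278
  −(0.148)·log₂(0.148) = 0.4079
  −(0.213)·log₂(0.213) = 0.4752
  −(0.137)·log₂(0.137) = 0.3929
  −(0.058)·log₂(0.058) = 0.2383
  −(0.280)·log₂(0.280) = 0.5142
Sum: 0.4278 + 0.4079 + 0.4752 + 0.3929 + 0.2383 + 0.5142 = 2.456 bits.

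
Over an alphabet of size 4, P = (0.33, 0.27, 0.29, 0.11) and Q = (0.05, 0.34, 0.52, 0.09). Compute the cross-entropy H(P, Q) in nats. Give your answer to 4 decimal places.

H(P,Q) = −Σ p·ln q.
  −0.33·ln(0.05) = 0.98859
  −0.27·ln(0.34) = 0.29128
  −0.29·ln(0.52) = 0.18964
  −0.11·ln(0.09) = 0.26487
H(P,Q) = 1.7344 nats.

1.7344 nats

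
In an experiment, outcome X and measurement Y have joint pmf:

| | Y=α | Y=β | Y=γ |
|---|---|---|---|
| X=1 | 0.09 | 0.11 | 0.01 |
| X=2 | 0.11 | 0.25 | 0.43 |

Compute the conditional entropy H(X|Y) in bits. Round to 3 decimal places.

0.587 bits

Chain rule: H(X|Y) = H(X,Y) − H(Y).
Marginals: p(X) = (0.2100, 0.7900), p(Y) = (0.2000, 0.3600, 0.4400).
H(X,Y) = 2.1032 bits; H(Y) = 1.5161 bits.
H(X|Y) = 2.1032 − 1.5161 = 0.587 bits.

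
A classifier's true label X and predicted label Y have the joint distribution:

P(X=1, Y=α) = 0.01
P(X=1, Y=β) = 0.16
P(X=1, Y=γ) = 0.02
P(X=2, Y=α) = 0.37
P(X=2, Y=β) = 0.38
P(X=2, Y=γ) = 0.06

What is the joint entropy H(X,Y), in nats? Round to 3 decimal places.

H(X,Y) = −Σ p(x,y)·ln p(x,y) over all 6 cells.
  cell (1,α): −0.01·ln0.01 = 0.0461
  cell (1,β): −0.16·ln0.16 = 0.2932
  cell (1,γ): −0.02·ln0.02 = 0.0782
  cell (2,α): −0.37·ln0.37 = 0.3679
  cell (2,β): −0.38·ln0.38 = 0.3677
  cell (2,γ): −0.06·ln0.06 = 0.1688
Sum = 1.322 nats.

1.322 nats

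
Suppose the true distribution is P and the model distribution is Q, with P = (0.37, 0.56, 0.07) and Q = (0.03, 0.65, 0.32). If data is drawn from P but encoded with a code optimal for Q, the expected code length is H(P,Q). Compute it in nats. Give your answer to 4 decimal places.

H(P,Q) = −Σ p·ln q.
  −0.37·ln(0.03) = 1.29743
  −0.56·ln(0.65) = 0.24124
  −0.07·ln(0.32) = 0.07976
H(P,Q) = 1.6184 nats.

1.6184 nats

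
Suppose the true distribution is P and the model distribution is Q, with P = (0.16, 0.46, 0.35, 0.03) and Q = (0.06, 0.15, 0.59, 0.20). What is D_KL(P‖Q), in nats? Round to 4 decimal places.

D(P‖Q) = Σ p·ln(p/q).
  0.16·ln(0.16/0.06) = 0.15693
  0.46·ln(0.46/0.15) = 0.51547
  0.35·ln(0.35/0.59) = -0.18277
  0.03·ln(0.03/0.20) = -0.05691
D(P‖Q) = 0.4327 nats.

0.4327 nats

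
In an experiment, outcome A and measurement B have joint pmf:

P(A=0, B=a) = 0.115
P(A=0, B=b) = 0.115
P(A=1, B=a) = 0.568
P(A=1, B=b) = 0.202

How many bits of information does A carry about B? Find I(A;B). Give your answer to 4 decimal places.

0.0318 bits

Marginals: p(A) = (0.2300, 0.7700), p(B) = (0.6830, 0.3170).
I(A;B) = H(A) + H(B) − H(A,B).
H(A) = 0.7780, H(B) = 0.9011, H(A,B) = 1.6473.
I(A;B) = 0.7780 + 0.9011 − 1.6473 = 0.0318 bits.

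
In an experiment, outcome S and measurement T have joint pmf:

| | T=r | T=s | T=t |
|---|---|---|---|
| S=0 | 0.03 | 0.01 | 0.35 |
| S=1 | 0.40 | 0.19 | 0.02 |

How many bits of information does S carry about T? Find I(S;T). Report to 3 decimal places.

Marginals: p(S) = (0.3900, 0.6100), p(T) = (0.4300, 0.2000, 0.3700).
I(S;T) = Σ p(x,y)·log₂[p(x,y)/(p(x)p(y))].
  (0,r): 0.03·log₂(0.1789) = -0.0745
  (0,s): 0.01·log₂(0.1282) = -0.0296
  (0,t): 0.35·log₂(2.4255) = 0.4474
  (1,r): 0.40·log₂(1.5250) = 0.2435
  (1,s): 0.19·log₂(1.5574) = 0.1214
  (1,t): 0.02·log₂(0.0886) = -0.0699
Sum = 0.638 bits.

0.638 bits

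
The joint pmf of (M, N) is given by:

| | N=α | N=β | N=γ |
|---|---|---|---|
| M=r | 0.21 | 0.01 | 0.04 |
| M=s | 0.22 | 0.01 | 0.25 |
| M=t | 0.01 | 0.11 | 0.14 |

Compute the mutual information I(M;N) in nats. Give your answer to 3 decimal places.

0.250 nats

Marginals: p(M) = (0.2600, 0.4800, 0.2600), p(N) = (0.4400, 0.1300, 0.4300).
I(M;N) = H(M) + H(N) − H(M,N).
H(M) = 1.0528, H(N) = 0.9894, H(M,N) = 1.7924.
I(M;N) = 1.0528 + 0.9894 − 1.7924 = 0.250 nats.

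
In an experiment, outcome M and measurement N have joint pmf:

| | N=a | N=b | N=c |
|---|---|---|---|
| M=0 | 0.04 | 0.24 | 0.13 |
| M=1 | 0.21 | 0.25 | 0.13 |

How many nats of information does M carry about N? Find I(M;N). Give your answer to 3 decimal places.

0.047 nats

Marginals: p(M) = (0.4100, 0.5900), p(N) = (0.2500, 0.4900, 0.2600).
I(M;N) = H(M) + H(N) − H(M,N).
H(M) = 0.6769, H(N) = 1.0464, H(M,N) = 1.6760.
I(M;N) = 0.6769 + 1.0464 − 1.6760 = 0.047 nats.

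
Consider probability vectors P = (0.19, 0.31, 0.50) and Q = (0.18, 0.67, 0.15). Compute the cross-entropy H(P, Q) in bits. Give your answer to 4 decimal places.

2.0176 bits

H(P,Q) = −Σ p·log₂ q.
  −0.19·log₂(0.18) = 0.47005
  −0.31·log₂(0.67) = 0.17911
  −0.50·log₂(0.15) = 1.36848
H(P,Q) = 2.0176 bits.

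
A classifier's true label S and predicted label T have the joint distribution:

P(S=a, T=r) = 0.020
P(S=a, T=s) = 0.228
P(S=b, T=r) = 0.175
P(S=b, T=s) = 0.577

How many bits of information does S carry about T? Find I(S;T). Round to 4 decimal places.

0.0229 bits

Marginals: p(S) = (0.2480, 0.7520), p(T) = (0.1950, 0.8050).
I(S;T) = H(S) + H(T) − H(S,T).
H(S) = 0.8081, H(T) = 0.7118, H(S,T) = 1.4970.
I(S;T) = 0.8081 + 0.7118 − 1.4970 = 0.0229 bits.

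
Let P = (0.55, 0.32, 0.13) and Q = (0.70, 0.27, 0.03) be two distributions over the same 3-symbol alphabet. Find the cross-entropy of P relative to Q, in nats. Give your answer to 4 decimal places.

H(P,Q) = −Σ p·ln q.
  −0.55·ln(0.70) = 0.19617
  −0.32·ln(0.27) = 0.41899
  −0.13·ln(0.03) = 0.45585
H(P,Q) = 1.0710 nats.

1.0710 nats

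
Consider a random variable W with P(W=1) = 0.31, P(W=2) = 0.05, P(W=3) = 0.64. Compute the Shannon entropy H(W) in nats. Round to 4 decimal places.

0.7985 nats

H(W) = −Σ p·ln p.
  −(0.31)·ln(0.31) = 0.36307
  −(0.05)·ln(0.05) = 0.14979
  −(0.64)·ln(0.64) = 0.28562
Sum: 0.36307 + 0.14979 + 0.28562 = 0.7985 nats.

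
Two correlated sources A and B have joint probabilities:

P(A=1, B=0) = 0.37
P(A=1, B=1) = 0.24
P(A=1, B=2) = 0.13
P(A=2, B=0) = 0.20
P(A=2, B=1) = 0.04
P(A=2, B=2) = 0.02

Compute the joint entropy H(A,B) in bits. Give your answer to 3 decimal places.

H(A,B) = −Σ p(x,y)·log₂ p(x,y) over all 6 cells.
  cell (1,0): −0.37·log₂0.37 = 0.5307
  cell (1,1): −0.24·log₂0.24 = 0.4941
  cell (1,2): −0.13·log₂0.13 = 0.3826
  cell (2,0): −0.20·log₂0.20 = 0.4644
  cell (2,1): −0.04·log₂0.04 = 0.1858
  cell (2,2): −0.02·log₂0.02 = 0.1129
Sum = 2.171 bits.

2.171 bits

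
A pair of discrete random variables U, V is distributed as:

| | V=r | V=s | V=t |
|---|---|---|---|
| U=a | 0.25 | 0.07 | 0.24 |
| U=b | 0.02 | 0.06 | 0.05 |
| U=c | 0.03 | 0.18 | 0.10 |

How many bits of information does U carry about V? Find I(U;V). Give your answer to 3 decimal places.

0.185 bits

Marginals: p(U) = (0.5600, 0.1300, 0.3100), p(V) = (0.3000, 0.3100, 0.3900).
I(U;V) = H(U) + H(V) − H(U,V).
H(U) = 1.3749, H(V) = 1.5747, H(U,V) = 2.7645.
I(U;V) = 1.3749 + 1.5747 − 2.7645 = 0.185 bits.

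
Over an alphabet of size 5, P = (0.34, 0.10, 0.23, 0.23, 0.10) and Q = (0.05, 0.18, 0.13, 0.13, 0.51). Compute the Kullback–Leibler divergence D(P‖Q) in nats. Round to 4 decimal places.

0.6925 nats

D(P‖Q) = Σ p·ln(p/q).
  0.34·ln(0.34/0.05) = 0.65175
  0.10·ln(0.10/0.18) = -0.05878
  0.23·ln(0.23/0.13) = 0.13123
  0.23·ln(0.23/0.13) = 0.13123
  0.10·ln(0.10/0.51) = -0.16292
D(P‖Q) = 0.6925 nats.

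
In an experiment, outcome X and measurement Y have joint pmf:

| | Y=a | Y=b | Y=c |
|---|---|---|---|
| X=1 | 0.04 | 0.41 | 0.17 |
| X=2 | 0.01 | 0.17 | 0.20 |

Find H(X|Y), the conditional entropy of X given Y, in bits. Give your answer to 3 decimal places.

Chain rule: H(X|Y) = H(X,Y) − H(Y).
Marginals: p(X) = (0.6200, 0.3800), p(Y) = (0.0500, 0.5800, 0.3700).
H(X,Y) = 2.1131 bits; H(Y) = 1.2026 bits.
H(X|Y) = 2.1131 − 1.2026 = 0.911 bits.

0.911 bits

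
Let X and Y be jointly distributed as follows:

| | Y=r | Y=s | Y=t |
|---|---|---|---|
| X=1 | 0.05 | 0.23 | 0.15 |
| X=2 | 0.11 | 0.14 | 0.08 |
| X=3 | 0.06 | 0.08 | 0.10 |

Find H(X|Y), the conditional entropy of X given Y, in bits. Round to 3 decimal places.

Chain rule: H(X|Y) = H(X,Y) − H(Y).
Marginals: p(X) = (0.4300, 0.3300, 0.2400), p(Y) = (0.2200, 0.4500, 0.3300).
H(X,Y) = 3.0204 bits; H(Y) = 1.5268 bits.
H(X|Y) = 3.0204 − 1.5268 = 1.494 bits.

1.494 bits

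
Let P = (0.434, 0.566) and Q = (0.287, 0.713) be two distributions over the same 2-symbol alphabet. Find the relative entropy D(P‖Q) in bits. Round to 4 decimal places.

0.0704 bits

D(P‖Q) = Σ p·log₂(p/q).
  0.434·log₂(0.434/0.287) = 0.25894
  0.566·log₂(0.566/0.713) = -0.18853
D(P‖Q) = 0.0704 bits.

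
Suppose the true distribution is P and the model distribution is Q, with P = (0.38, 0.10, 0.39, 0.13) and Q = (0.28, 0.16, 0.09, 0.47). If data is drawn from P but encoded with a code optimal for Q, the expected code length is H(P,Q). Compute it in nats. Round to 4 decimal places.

H(P,Q) = −Σ p·ln q.
  −0.38·ln(0.28) = 0.48373
  −0.10·ln(0.16) = 0.18326
  −0.39·ln(0.09) = 0.93910
  −0.13·ln(0.47) = 0.09815
H(P,Q) = 1.7042 nats.

1.7042 nats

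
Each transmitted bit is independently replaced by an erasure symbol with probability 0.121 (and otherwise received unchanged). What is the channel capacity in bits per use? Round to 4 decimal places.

Binary erasure channel: capacity C = 1 − ε.
C = 1 − 0.121 = 0.8790 bits per channel use.

0.8790 bits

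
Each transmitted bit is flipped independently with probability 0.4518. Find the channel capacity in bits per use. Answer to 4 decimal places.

0.0067 bits

Binary symmetric channel: C = 1 − h₂(ε) where h₂ is the binary entropy function.
h₂(0.4518) = −0.4518·log₂0.4518 − 0.5482·log₂0.5482 = 0.9933.
C = 1 − 0.9933 = 0.0067 bits per channel use.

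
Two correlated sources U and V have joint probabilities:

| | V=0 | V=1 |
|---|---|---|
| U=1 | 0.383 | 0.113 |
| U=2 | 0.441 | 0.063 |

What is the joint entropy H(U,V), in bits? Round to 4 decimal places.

H(U,V) = −Σ p(x,y)·log₂ p(x,y) over all 4 cells.
  cell (1,0): −0.383·log₂0.383 = 0.53030
  cell (1,1): −0.113·log₂0.113 = 0.35545
  cell (2,0): −0.441·log₂0.441 = 0.52089
  cell (2,1): −0.063·log₂0.063 = 0.25128
Sum = 1.6579 bits.

1.6579 bits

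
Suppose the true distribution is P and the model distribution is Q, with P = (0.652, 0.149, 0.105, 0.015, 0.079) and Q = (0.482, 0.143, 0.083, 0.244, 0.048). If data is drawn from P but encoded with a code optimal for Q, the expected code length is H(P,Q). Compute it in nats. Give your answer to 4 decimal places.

H(P,Q) = −Σ p·ln q.
  −0.652·ln(0.482) = 0.47584
  −0.149·ln(0.143) = 0.28979
  −0.105·ln(0.083) = 0.26134
  −0.015·ln(0.244) = 0.02116
  −0.079·ln(0.048) = 0.23989
H(P,Q) = 1.2880 nats.

1.2880 nats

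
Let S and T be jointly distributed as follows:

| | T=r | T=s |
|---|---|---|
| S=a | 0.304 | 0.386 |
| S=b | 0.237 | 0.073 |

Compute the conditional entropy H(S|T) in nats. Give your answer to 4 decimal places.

0.5719 nats

Chain rule: H(S|T) = H(S,T) − H(T).
Marginals: p(S) = (0.6900, 0.3100), p(T) = (0.5410, 0.4590).
H(S,T) = 1.2617 nats; H(T) = 0.6898 nats.
H(S|T) = 1.2617 − 0.6898 = 0.5719 nats.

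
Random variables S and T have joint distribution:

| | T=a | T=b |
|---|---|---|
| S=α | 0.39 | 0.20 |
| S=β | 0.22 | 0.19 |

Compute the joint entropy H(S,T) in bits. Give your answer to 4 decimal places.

1.9300 bits

H(S,T) = −Σ p(x,y)·log₂ p(x,y) over all 4 cells.
  cell (α,a): −0.39·log₂0.39 = 0.52980
  cell (α,b): −0.20·log₂0.20 = 0.46439
  cell (β,a): −0.22·log₂0.22 = 0.48057
  cell (β,b): −0.19·log₂0.19 = 0.45523
Sum = 1.9300 bits.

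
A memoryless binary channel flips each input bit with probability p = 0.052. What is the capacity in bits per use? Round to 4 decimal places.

Binary symmetric channel: C = 1 − h₂(ε) where h₂ is the binary entropy function.
h₂(0.052) = −0.052·log₂0.052 − 0.948·log₂0.948 = 0.2948.
C = 1 − 0.2948 = 0.7052 bits per channel use.

0.7052 bits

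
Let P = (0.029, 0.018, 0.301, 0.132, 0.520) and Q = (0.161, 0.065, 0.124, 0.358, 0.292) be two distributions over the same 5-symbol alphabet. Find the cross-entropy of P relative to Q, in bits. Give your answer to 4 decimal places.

2.1730 bits

H(P,Q) = −Σ p·log₂ q.
  −0.029·log₂(0.161) = 0.07641
  −0.018·log₂(0.065) = 0.07098
  −0.301·log₂(0.124) = 0.90649
  −0.132·log₂(0.358) = 0.19562
  −0.520·log₂(0.292) = 0.92350
H(P,Q) = 2.1730 bits.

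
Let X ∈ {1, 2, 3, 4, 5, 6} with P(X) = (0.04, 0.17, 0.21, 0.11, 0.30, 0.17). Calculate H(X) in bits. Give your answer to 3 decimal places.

H(X) = −Σ p·log₂ p.
  −(0.04)·log₂(0.04) = 0.1858
  −(0.17)·log₂(0.17) = 0.4346
  −(0.21)·log₂(0.21) = 0.4728
  −(0.11)·log₂(0.11) = 0.3503
  −(0.30)·log₂(0.30) = 0.5211
  −(0.17)·log₂(0.17) = 0.4346
Sum: 0.1858 + 0.4346 + 0.4728 + 0.3503 + 0.5211 + 0.4346 = 2.399 bits.

2.399 bits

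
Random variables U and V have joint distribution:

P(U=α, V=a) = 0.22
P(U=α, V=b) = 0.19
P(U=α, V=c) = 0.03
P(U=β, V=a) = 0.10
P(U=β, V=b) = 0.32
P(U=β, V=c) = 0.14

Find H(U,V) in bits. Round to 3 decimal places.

H(U,V) = −Σ p(x,y)·log₂ p(x,y) over all 6 cells.
  cell (α,a): −0.22·log₂0.22 = 0.4806
  cell (α,b): −0.19·log₂0.19 = 0.4552
  cell (α,c): −0.03·log₂0.03 = 0.1518
  cell (β,a): −0.10·log₂0.10 = 0.3322
  cell (β,b): −0.32·log₂0.32 = 0.5260
  cell (β,c): −0.14·log₂0.14 = 0.3971
Sum = 2.343 bits.

2.343 bits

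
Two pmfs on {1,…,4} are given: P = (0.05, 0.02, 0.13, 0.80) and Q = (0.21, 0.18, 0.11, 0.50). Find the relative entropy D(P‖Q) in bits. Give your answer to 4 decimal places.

D(P‖Q) = Σ p·log₂(p/q).
  0.05·log₂(0.05/0.21) = -0.10352
  0.02·log₂(0.02/0.18) = -0.06340
  0.13·log₂(0.13/0.11) = 0.03133
  0.80·log₂(0.80/0.50) = 0.54246
D(P‖Q) = 0.4069 bits.

0.4069 bits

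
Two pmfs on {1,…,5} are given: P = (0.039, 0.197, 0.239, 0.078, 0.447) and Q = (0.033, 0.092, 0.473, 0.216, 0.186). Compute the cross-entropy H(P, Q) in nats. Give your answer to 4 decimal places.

1.6534 nats

H(P,Q) = −Σ p·ln q.
  −0.039·ln(0.033) = 0.13304
  −0.197·ln(0.092) = 0.47004
  −0.239·ln(0.473) = 0.17893
  −0.078·ln(0.216) = 0.11953
  −0.447·ln(0.186) = 0.75186
H(P,Q) = 1.6534 nats.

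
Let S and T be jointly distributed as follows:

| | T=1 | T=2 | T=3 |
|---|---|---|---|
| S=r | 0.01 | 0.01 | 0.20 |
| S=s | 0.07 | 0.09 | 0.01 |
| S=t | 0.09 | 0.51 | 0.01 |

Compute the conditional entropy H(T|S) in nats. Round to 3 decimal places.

Chain rule: H(T|S) = H(S,T) − H(S).
Marginals: p(S) = (0.2200, 0.1700, 0.6100), p(T) = (0.1700, 0.6100, 0.2200).
H(S,T) = 1.4691 nats; H(S) = 0.9359 nats.
H(T|S) = 1.4691 − 0.9359 = 0.533 nats.

0.533 nats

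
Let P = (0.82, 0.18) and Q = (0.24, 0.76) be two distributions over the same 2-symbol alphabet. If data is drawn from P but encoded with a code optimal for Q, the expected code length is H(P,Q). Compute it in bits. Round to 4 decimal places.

H(P,Q) = −Σ p·log₂ q.
  −0.82·log₂(0.24) = 1.68829
  −0.18·log₂(0.76) = 0.07127
H(P,Q) = 1.7596 bits.

1.7596 bits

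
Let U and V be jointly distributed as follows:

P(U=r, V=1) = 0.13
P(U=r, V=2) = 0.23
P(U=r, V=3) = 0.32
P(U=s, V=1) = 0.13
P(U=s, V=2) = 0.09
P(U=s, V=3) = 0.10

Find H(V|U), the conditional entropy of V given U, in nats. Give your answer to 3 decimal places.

1.053 nats

Chain rule: H(V|U) = H(U,V) − H(U).
Marginals: p(U) = (0.6800, 0.3200), p(V) = (0.2600, 0.3200, 0.4200).
H(U,V) = 1.6801 nats; H(U) = 0.6269 nats.
H(V|U) = 1.6801 − 0.6269 = 1.053 nats.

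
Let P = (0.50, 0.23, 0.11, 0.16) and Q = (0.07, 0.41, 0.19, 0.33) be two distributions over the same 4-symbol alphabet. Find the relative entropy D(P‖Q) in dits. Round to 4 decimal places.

0.2928 dits

D(P‖Q) = Σ p·log₁₀(p/q).
  0.50·log₁₀(0.50/0.07) = 0.42694
  0.23·log₁₀(0.23/0.41) = -0.05774
  0.11·log₁₀(0.11/0.19) = -0.02611
  0.16·log₁₀(0.16/0.33) = -0.05030
D(P‖Q) = 0.2928 dits.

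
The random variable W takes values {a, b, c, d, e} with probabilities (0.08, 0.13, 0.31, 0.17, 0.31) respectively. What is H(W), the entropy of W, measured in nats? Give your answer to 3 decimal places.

1.495 nats

H(W) = −Σ p·ln p.
  −(0.08)·ln(0.08) = 0.2021
  −(0.13)·ln(0.13) = 0.2652
  −(0.31)·ln(0.31) = 0.3631
  −(0.17)·ln(0.17) = 0.3012
  −(0.31)·ln(0.31) = 0.3631
Sum: 0.2021 + 0.2652 + 0.3631 + 0.3012 + 0.3631 = 1.495 nats.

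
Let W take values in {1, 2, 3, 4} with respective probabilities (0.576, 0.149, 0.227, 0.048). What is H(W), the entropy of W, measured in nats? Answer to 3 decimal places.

H(W) = −Σ p·ln p.
  −(0.576)·ln(0.576) = 0.3177
  −(0.149)·ln(0.149) = 0.2837
  −(0.227)·ln(0.227) = 0.3366
  −(0.048)·ln(0.048) = 0.1458
Sum: 0.3177 + 0.2837 + 0.3366 + 0.1458 = 1.084 nats.

1.084 nats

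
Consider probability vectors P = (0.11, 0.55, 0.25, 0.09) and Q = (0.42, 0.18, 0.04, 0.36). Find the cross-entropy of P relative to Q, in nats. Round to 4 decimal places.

H(P,Q) = −Σ p·ln q.
  −0.11·ln(0.42) = 0.09543
  −0.55·ln(0.18) = 0.94314
  −0.25·ln(0.04) = 0.80472
  −0.09·ln(0.36) = 0.09195
H(P,Q) = 1.9352 nats.

1.9352 nats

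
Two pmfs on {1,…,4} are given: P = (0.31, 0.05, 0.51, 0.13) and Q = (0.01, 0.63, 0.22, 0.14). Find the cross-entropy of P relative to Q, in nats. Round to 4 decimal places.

H(P,Q) = −Σ p·ln q.
  −0.31·ln(0.01) = 1.42760
  −0.05·ln(0.63) = 0.02310
  −0.51·ln(0.22) = 0.77221
  −0.13·ln(0.14) = 0.25559
H(P,Q) = 2.4785 nats.

2.4785 nats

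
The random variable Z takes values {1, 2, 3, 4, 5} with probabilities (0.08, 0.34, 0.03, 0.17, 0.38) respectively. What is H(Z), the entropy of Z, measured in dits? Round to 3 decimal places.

0.583 dits

H(Z) = −Σ p·log₁₀ p.
  −(0.08)·log₁₀(0.08) = 0.0878
  −(0.34)·log₁₀(0.34) = 0.1593
  −(0.03)·log₁₀(0.03) = 0.0457
  −(0.17)·log₁₀(0.17) = 0.1308
  −(0.38)·log₁₀(0.38) = 0.1597
Sum: 0.0878 + 0.1593 + 0.0457 + 0.1308 + 0.1597 = 0.583 dits.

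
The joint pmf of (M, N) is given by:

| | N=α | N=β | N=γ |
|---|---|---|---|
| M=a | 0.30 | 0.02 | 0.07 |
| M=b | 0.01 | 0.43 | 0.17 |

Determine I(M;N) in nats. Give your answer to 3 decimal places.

0.398 nats

Marginals: p(M) = (0.3900, 0.6100), p(N) = (0.3100, 0.4500, 0.2400).
I(M;N) = H(M) + H(N) − H(M,N).
H(M) = 0.6687, H(N) = 1.0649, H(M,N) = 1.3358.
I(M;N) = 0.6687 + 1.0649 − 1.3358 = 0.398 nats.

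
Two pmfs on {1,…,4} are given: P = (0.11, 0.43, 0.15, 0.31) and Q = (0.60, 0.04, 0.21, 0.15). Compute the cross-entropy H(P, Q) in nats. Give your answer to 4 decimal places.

2.2625 nats

H(P,Q) = −Σ p·ln q.
  −0.11·ln(0.60) = 0.05619
  −0.43·ln(0.04) = 1.38412
  −0.15·ln(0.21) = 0.23410
  −0.31·ln(0.15) = 0.58811
H(P,Q) = 2.2625 nats.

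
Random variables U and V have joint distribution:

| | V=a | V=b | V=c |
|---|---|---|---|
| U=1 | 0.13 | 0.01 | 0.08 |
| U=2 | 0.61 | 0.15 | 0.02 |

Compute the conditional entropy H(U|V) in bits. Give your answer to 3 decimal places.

0.622 bits

Marginals: p(U) = (0.2200, 0.7800), p(V) = (0.7400, 0.1600, 0.1000).
H(U|V) = Σ p(V) · H(U|V=·).
  V=a: p=0.7400, H(U|V=a) = 0.6705
  V=b: p=0.1600, H(U|V=b) = 0.3373
  V=c: p=0.1000, H(U|V=c) = 0.7219
Weighted sum = 0.622 bits.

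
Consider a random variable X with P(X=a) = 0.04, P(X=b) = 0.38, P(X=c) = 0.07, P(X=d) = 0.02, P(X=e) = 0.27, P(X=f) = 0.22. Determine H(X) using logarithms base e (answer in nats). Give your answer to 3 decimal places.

H(X) = −Σ p·ln p.
  −(0.04)·ln(0.04) = 0.1288
  −(0.38)·ln(0.38) = 0.3677
  −(0.07)·ln(0.07) = 0.1861
  −(0.02)·ln(0.02) = 0.0782
  −(0.27)·ln(0.27) = 0.3535
  −(0.22)·ln(0.22) = 0.3331
Sum: 0.1288 + 0.3677 + 0.1861 + 0.0782 + 0.3535 + 0.3331 = 1.447 nats.

1.447 nats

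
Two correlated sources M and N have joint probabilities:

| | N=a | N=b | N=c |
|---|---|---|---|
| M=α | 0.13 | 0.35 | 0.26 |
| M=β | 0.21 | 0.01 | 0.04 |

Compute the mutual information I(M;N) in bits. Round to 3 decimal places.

0.265 bits

Marginals: p(M) = (0.7400, 0.2600), p(N) = (0.3400, 0.3600, 0.3000).
I(M;N) = H(M) + H(N) − H(M,N).
H(M) = 0.8267, H(N) = 1.5809, H(M,N) = 2.1430.
I(M;N) = 0.8267 + 1.5809 − 2.1430 = 0.265 bits.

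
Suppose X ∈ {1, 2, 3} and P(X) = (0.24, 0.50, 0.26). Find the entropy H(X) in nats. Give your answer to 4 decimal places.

1.0393 nats

H(X) = −Σ p·ln p.
  −(0.24)·ln(0.24) = 0.34251
  −(0.50)·ln(0.50) = 0.34657
  −(0.26)·ln(0.26) = 0.35024
Sum: 0.34251 + 0.34657 + 0.35024 = 1.0393 nats.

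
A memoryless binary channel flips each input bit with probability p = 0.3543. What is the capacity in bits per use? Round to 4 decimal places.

Binary symmetric channel: C = 1 − h₂(ε) where h₂ is the binary entropy function.
h₂(0.3543) = −0.3543·log₂0.3543 − 0.6457·log₂0.6457 = 0.9378.
C = 1 − 0.9378 = 0.0622 bits per channel use.

0.0622 bits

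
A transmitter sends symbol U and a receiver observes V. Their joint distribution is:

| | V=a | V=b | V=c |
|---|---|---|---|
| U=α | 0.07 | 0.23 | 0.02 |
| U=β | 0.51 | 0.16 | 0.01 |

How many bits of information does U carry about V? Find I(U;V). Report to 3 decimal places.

0.188 bits

Marginals: p(U) = (0.3200, 0.6800), p(V) = (0.5800, 0.3900, 0.0300).
I(U;V) = Σ p(x,y)·log₂[p(x,y)/(p(x)p(y))].
  (α,a): 0.07·log₂(0.3772) = -0.0985
  (α,b): 0.23·log₂(1.8429) = 0.2029
  (α,c): 0.02·log₂(2.0833) = 0.0212
  (β,a): 0.51·log₂(1.2931) = 0.1891
  (β,b): 0.16·log₂(0.6033) = -0.1166
  (β,c): 0.01·log₂(0.4902) = -0.0103
Sum = 0.188 bits.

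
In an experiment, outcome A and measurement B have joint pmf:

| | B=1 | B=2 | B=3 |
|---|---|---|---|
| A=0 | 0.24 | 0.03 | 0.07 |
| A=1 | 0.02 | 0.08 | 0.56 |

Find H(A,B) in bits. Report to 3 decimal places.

1.787 bits

H(A,B) = −Σ p(x,y)·log₂ p(x,y) over all 6 cells.
  cell (0,1): −0.24·log₂0.24 = 0.4941
  cell (0,2): −0.03·log₂0.03 = 0.1518
  cell (0,3): −0.07·log₂0.07 = 0.2686
  cell (1,1): −0.02·log₂0.02 = 0.1129
  cell (1,2): −0.08·log₂0.08 = 0.2915
  cell (1,3): −0.56·log₂0.56 = 0.4684
Sum = 1.787 bits.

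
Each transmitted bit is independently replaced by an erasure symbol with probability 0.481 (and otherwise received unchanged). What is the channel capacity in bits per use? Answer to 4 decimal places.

Binary erasure channel: capacity C = 1 − ε.
C = 1 − 0.481 = 0.5190 bits per channel use.

0.5190 bits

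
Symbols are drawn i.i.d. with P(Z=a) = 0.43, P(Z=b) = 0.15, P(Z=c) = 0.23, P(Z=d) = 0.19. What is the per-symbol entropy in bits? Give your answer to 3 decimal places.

1.877 bits

H(Z) = −Σ p·log₂ p.
  −(0.43)·log₂(0.43) = 0.5236
  −(0.15)·log₂(0.15) = 0.4105
  −(0.23)·log₂(0.23) = 0.4877
  −(0.19)·log₂(0.19) = 0.4552
Sum: 0.5236 + 0.4105 + 0.4877 + 0.4552 = 1.877 bits.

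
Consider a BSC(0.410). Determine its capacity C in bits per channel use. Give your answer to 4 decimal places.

0.0235 bits

Binary symmetric channel: C = 1 − h₂(ε) where h₂ is the binary entropy function.
h₂(0.410) = −0.410·log₂0.410 − 0.590·log₂0.590 = 0.9765.
C = 1 − 0.9765 = 0.0235 bits per channel use.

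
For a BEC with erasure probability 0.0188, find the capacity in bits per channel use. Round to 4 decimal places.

Binary erasure channel: capacity C = 1 − ε.
C = 1 − 0.0188 = 0.9812 bits per channel use.

0.9812 bits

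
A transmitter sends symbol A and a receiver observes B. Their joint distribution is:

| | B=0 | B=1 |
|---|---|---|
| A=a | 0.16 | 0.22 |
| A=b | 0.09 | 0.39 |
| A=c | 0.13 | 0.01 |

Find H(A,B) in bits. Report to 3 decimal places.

2.195 bits

H(A,B) = −Σ p(x,y)·log₂ p(x,y) over all 6 cells.
  cell (a,0): −0.16·log₂0.16 = 0.4230
  cell (a,1): −0.22·log₂0.22 = 0.4806
  cell (b,0): −0.09·log₂0.09 = 0.3127
  cell (b,1): −0.39·log₂0.39 = 0.5298
  cell (c,0): −0.13·log₂0.13 = 0.3826
  cell (c,1): −0.01·log₂0.01 = 0.0664
Sum = 2.195 bits.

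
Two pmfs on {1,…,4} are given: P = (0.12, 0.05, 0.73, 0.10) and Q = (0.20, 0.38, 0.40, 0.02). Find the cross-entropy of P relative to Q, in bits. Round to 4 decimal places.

H(P,Q) = −Σ p·log₂ q.
  −0.12·log₂(0.20) = 0.27863
  −0.05·log₂(0.38) = 0.06980
  −0.73·log₂(0.40) = 0.96501
  −0.10·log₂(0.02) = 0.56439
H(P,Q) = 1.8778 bits.

1.8778 bits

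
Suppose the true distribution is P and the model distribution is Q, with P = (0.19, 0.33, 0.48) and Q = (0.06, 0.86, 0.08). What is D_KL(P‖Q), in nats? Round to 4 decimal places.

D(P‖Q) = Σ p·ln(p/q).
  0.19·ln(0.19/0.06) = 0.21901
  0.33·ln(0.33/0.86) = -0.31609
  0.48·ln(0.48/0.08) = 0.86004
D(P‖Q) = 0.7630 nats.

0.7630 nats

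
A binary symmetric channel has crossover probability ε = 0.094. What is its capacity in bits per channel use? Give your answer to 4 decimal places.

0.5503 bits

Binary symmetric channel: C = 1 − h₂(ε) where h₂ is the binary entropy function.
h₂(0.094) = −0.094·log₂0.094 − 0.906·log₂0.906 = 0.4497.
C = 1 − 0.4497 = 0.5503 bits per channel use.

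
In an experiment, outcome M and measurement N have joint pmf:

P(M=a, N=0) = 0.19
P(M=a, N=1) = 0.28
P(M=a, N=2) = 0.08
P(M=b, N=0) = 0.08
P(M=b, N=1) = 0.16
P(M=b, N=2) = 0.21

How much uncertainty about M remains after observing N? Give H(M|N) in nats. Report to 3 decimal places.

0.623 nats

Marginals: p(M) = (0.5500, 0.4500), p(N) = (0.2700, 0.4400, 0.2900).
H(M|N) = Σ p(N) · H(M|N=·).
  N=0: p=0.2700, H(M|N=0) = 0.6077
  N=1: p=0.4400, H(M|N=1) = 0.6555
  N=2: p=0.2900, H(M|N=2) = 0.5890
Weighted sum = 0.623 nats.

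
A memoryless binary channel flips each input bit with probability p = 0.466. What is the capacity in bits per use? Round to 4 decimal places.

Binary symmetric channel: C = 1 − h₂(ε) where h₂ is the binary entropy function.
h₂(0.466) = −0.466·log₂0.466 − 0.534·log₂0.534 = 0.9967.
C = 1 − 0.9967 = 0.0033 bits per channel use.

0.0033 bits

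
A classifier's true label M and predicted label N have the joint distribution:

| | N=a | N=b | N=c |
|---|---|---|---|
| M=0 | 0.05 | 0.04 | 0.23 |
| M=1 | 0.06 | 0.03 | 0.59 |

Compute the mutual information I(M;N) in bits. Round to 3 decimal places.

Marginals: p(M) = (0.3200, 0.6800), p(N) = (0.1100, 0.0700, 0.8200).
I(M;N) = H(M) + H(N) − H(M,N).
H(M) = 0.9044, H(N) = 0.8536, H(M,N) = 1.7339.
I(M;N) = 0.9044 + 0.8536 − 1.7339 = 0.024 bits.

0.024 bits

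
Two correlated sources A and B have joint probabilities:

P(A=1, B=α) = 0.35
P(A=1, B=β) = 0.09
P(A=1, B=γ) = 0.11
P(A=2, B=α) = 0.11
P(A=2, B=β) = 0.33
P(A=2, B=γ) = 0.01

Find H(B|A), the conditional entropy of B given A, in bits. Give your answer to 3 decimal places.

Chain rule: H(B|A) = H(A,B) − H(A).
Marginals: p(A) = (0.5500, 0.4500), p(B) = (0.4600, 0.4200, 0.1200).
H(A,B) = 2.1376 bits; H(A) = 0.9928 bits.
H(B|A) = 2.1376 − 0.9928 = 1.145 bits.

1.145 bits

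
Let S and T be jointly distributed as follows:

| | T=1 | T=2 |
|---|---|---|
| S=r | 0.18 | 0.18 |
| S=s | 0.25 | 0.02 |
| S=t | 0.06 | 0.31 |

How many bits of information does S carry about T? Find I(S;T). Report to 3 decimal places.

0.300 bits

Marginals: p(S) = (0.3600, 0.2700, 0.3700), p(T) = (0.4900, 0.5100).
I(S;T) = Σ p(x,y)·log₂[p(x,y)/(p(x)p(y))].
  (r,1): 0.18·log₂(1.0204) = 0.0052
  (r,2): 0.18·log₂(0.9804) = -0.0051
  (s,1): 0.25·log₂(1.8896) = 0.2295
  (s,2): 0.02·log₂(0.1452) = -0.0557
  (t,1): 0.06·log₂(0.3309) = -0.0957
  (t,2): 0.31·log₂(1.6428) = 0.2220
Sum = 0.300 bits.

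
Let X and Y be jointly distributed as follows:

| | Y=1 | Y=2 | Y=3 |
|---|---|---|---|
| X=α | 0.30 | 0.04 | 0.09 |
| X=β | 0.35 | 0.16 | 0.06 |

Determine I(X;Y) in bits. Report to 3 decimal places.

0.049 bits

Marginals: p(X) = (0.4300, 0.5700), p(Y) = (0.6500, 0.2000, 0.1500).
I(X;Y) = H(X) + H(Y) − H(X,Y).
H(X) = 0.9858, H(Y) = 1.2789, H(X,Y) = 2.2161.
I(X;Y) = 0.9858 + 1.2789 − 2.2161 = 0.049 bits.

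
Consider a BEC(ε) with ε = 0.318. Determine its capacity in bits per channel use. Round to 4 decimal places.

0.6820 bits

Binary erasure channel: capacity C = 1 − ε.
C = 1 − 0.318 = 0.6820 bits per channel use.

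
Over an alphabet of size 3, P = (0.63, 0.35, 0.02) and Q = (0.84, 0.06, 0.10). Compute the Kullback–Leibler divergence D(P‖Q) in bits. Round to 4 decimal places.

0.5826 bits

D(P‖Q) = Σ p·log₂(p/q).
  0.63·log₂(0.63/0.84) = -0.26147
  0.35·log₂(0.35/0.06) = 0.89051
  0.02·log₂(0.02/0.10) = -0.04644
D(P‖Q) = 0.5826 bits.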